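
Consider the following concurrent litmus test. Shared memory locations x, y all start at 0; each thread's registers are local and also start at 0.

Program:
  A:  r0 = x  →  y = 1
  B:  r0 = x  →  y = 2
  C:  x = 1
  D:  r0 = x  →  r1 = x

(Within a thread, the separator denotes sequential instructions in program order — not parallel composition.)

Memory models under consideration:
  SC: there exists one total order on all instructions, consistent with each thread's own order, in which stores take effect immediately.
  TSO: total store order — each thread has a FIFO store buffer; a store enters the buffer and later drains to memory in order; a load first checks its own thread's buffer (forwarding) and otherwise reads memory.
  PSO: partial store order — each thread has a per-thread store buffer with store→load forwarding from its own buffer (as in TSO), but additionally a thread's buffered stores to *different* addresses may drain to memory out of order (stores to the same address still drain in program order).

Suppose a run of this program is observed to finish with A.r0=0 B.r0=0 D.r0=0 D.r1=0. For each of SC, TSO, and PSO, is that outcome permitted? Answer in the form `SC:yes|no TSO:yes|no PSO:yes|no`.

outcome vector order: (A.r0,B.r0,D.r0,D.r1)
SC: 12 outcomes — {<0 0 0 0>; <0 0 0 1>; <0 0 1 1>; <0 1 0 0>; <0 1 0 1>; <0 1 1 1>; <1 0 0 0>; <1 0 0 1>; <1 0 1 1>; <1 1 0 0>; <1 1 0 1>; <1 1 1 1>}
TSO: 12 outcomes — {<0 0 0 0>; <0 0 0 1>; <0 0 1 1>; <0 1 0 0>; <0 1 0 1>; <0 1 1 1>; <1 0 0 0>; <1 0 0 1>; <1 0 1 1>; <1 1 0 0>; <1 1 0 1>; <1 1 1 1>}
PSO: 12 outcomes — {<0 0 0 0>; <0 0 0 1>; <0 0 1 1>; <0 1 0 0>; <0 1 0 1>; <0 1 1 1>; <1 0 0 0>; <1 0 0 1>; <1 0 1 1>; <1 1 0 0>; <1 1 0 1>; <1 1 1 1>}
target <0 0 0 0> ∈ {SC,TSO,PSO}

SC:yes TSO:yes PSO:yes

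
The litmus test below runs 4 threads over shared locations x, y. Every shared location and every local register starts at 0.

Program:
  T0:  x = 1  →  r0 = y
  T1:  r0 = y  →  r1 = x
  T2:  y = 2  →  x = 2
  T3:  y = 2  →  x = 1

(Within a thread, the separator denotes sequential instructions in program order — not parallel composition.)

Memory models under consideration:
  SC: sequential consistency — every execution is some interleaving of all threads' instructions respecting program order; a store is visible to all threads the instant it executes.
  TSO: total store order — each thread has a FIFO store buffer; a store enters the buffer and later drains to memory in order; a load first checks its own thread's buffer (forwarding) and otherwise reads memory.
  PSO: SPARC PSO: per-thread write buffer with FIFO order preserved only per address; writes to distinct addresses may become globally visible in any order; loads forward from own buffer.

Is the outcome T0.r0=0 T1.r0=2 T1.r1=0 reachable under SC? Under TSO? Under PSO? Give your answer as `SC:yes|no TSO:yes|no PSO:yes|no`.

SC:no TSO:yes PSO:yes

outcome vector order: (T0.r0,T1.r0,T1.r1)
SC (11): (0,0,0); (0,0,1); (0,0,2); (0,2,1); (0,2,2); (2,0,0); (2,0,1); (2,0,2); (2,2,0); (2,2,1); (2,2,2)
TSO (12): (0,0,0); (0,0,1); (0,0,2); (0,2,0); (0,2,1); (0,2,2); (2,0,0); (2,0,1); (2,0,2); (2,2,0); (2,2,1); (2,2,2)
PSO (12): (0,0,0); (0,0,1); (0,0,2); (0,2,0); (0,2,1); (0,2,2); (2,0,0); (2,0,1); (2,0,2); (2,2,0); (2,2,1); (2,2,2)
target (0,2,0) ∈ {TSO,PSO}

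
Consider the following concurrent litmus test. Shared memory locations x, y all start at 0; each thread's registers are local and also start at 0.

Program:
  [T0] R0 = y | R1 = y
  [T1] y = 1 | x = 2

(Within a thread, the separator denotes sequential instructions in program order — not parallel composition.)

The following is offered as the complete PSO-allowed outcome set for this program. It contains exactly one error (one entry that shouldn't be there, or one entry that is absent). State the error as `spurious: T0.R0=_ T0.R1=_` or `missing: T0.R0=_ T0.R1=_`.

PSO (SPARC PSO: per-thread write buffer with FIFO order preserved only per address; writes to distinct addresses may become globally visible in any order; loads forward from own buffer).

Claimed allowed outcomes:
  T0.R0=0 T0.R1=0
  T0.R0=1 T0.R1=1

outcome vector order: (T0.R0,T0.R1)
under PSO → <0 0>; <0 1>; <1 1>
PSO∖claimed = {<0 1>}

missing: T0.R0=0 T0.R1=1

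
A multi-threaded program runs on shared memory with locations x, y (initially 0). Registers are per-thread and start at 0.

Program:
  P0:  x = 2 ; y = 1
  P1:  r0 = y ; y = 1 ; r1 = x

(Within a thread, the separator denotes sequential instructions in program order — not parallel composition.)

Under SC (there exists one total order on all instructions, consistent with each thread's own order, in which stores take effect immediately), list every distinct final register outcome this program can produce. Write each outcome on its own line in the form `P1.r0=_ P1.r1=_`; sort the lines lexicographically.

P1.r0=0 P1.r1=0
P1.r0=0 P1.r1=2
P1.r0=1 P1.r1=2

outcome vector order: (P1.r0,P1.r1)
|SC outcomes| = 3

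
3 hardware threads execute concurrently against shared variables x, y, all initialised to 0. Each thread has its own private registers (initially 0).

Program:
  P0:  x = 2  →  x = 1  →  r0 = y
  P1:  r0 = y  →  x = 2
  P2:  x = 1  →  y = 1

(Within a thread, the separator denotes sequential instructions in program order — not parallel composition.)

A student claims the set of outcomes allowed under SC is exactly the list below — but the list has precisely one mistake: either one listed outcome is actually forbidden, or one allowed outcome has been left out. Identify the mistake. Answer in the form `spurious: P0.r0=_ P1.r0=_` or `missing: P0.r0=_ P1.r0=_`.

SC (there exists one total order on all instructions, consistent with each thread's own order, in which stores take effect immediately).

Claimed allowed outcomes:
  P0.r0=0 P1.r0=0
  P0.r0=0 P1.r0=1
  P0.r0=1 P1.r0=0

missing: P0.r0=1 P1.r0=1

outcome vector order: (P0.r0,P1.r0)
[SC] allowed = {<0 0>; <0 1>; <1 0>; <1 1>}
SC∖claimed = {<1 1>}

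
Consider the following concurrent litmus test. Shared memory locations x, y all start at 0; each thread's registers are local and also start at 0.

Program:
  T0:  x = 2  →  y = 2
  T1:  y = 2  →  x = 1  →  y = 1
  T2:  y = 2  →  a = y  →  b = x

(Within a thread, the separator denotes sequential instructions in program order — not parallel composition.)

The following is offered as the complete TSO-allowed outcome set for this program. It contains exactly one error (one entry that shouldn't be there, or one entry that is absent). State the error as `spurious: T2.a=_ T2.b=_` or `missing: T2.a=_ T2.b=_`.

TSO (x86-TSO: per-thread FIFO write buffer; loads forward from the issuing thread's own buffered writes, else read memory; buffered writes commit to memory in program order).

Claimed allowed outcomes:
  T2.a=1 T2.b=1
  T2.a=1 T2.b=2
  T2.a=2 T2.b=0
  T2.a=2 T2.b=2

outcome vector order: (T2.a,T2.b)
TSO: 5 outcomes — {1/1 1/2 2/0 2/1 2/2}
TSO∖claimed = {2/1}

missing: T2.a=2 T2.b=1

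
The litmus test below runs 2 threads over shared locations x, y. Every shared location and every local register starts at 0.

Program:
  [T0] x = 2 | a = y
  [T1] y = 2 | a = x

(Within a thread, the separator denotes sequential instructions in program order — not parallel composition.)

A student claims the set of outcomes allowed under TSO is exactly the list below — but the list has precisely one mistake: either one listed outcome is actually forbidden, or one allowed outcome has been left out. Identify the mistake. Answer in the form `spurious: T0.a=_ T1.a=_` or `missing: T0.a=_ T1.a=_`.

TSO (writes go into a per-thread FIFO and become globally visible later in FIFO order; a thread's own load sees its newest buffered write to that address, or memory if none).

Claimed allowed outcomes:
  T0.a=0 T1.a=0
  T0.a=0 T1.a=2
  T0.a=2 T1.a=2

missing: T0.a=2 T1.a=0

outcome vector order: (T0.a,T1.a)
TSO (4): 0/0, 0/2, 2/0, 2/2
TSO∖claimed = {2/0}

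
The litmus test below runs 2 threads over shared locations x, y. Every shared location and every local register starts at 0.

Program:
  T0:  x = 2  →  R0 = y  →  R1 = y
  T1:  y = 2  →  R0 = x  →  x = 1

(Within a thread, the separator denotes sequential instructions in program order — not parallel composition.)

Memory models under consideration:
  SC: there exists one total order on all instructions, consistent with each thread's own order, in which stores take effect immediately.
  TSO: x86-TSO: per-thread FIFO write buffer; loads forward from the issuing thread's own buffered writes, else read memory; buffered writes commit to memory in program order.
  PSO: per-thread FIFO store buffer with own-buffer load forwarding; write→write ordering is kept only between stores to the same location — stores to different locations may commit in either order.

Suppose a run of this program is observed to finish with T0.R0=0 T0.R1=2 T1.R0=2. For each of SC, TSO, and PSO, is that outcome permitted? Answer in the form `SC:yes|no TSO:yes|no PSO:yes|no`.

outcome vector order: (T0.R0,T0.R1,T1.R0)
under SC → (0,0,2) (0,2,2) (2,2,0) (2,2,2)
under TSO → (0,0,0) (0,0,2) (0,2,0) (0,2,2) (2,2,0) (2,2,2)
under PSO → (0,0,0) (0,0,2) (0,2,0) (0,2,2) (2,2,0) (2,2,2)
target (0,2,2) ∈ {SC,TSO,PSO}

SC:yes TSO:yes PSO:yes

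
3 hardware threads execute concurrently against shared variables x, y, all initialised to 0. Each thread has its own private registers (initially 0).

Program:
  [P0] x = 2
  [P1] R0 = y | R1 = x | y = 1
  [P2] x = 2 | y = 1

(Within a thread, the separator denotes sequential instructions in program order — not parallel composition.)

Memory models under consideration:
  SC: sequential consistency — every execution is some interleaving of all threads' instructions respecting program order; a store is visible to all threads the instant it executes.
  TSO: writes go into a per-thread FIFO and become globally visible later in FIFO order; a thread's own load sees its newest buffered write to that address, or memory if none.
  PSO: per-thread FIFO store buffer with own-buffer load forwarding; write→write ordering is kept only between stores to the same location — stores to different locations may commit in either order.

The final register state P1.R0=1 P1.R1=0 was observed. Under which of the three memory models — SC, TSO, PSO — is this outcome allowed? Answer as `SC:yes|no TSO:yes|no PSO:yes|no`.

SC:no TSO:no PSO:yes

outcome vector order: (P1.R0,P1.R1)
SC (3): 00 02 12
TSO (3): 00 02 12
PSO (4): 00 02 10 12
target 10 ∈ {PSO}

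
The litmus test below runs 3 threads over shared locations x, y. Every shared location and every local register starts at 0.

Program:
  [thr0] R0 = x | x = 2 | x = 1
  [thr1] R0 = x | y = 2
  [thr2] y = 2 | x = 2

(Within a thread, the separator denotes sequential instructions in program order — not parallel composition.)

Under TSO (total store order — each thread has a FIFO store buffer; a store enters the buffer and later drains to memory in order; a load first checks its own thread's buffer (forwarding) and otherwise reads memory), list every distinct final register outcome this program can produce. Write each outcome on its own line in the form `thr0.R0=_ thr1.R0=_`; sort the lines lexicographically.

outcome vector order: (thr0.R0,thr1.R0)
|TSO outcomes| = 6

thr0.R0=0 thr1.R0=0
thr0.R0=0 thr1.R0=1
thr0.R0=0 thr1.R0=2
thr0.R0=2 thr1.R0=0
thr0.R0=2 thr1.R0=1
thr0.R0=2 thr1.R0=2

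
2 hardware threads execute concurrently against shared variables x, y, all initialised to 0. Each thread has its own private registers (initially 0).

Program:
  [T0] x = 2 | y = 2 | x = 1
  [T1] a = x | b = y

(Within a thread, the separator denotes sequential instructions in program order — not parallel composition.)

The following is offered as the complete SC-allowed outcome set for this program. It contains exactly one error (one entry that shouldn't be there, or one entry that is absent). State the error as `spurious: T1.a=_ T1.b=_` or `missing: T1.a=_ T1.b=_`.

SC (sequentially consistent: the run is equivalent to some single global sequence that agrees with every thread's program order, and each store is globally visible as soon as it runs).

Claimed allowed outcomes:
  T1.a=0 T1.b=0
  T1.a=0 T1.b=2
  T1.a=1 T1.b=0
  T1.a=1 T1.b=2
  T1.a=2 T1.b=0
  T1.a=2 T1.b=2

outcome vector order: (T1.a,T1.b)
SC (5): 0/0, 0/2, 1/2, 2/0, 2/2
claimed∖SC = {1/0}

spurious: T1.a=1 T1.b=0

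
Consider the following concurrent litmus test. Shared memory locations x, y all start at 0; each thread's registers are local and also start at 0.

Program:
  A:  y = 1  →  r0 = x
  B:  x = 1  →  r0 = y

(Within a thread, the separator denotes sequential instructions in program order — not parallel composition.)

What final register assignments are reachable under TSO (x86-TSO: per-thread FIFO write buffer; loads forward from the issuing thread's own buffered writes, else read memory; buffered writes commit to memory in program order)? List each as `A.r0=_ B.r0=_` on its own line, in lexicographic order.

A.r0=0 B.r0=0
A.r0=0 B.r0=1
A.r0=1 B.r0=0
A.r0=1 B.r0=1

outcome vector order: (A.r0,B.r0)
|TSO outcomes| = 4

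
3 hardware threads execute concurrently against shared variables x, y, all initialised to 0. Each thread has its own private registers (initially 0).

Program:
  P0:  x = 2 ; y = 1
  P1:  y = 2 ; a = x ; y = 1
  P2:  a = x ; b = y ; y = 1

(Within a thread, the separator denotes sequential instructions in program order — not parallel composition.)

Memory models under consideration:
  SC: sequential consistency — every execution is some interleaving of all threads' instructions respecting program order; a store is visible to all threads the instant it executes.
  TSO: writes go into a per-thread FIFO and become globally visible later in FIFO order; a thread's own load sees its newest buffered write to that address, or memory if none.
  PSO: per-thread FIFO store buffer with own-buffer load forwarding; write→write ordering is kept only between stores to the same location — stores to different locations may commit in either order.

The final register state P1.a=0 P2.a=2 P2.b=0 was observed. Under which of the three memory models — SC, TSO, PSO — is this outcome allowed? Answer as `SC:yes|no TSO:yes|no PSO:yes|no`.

SC:no TSO:yes PSO:yes

outcome vector order: (P1.a,P2.a,P2.b)
SC: 11 outcomes — {0/0/0; 0/0/1; 0/0/2; 0/2/1; 0/2/2; 2/0/0; 2/0/1; 2/0/2; 2/2/0; 2/2/1; 2/2/2}
TSO: 12 outcomes — {0/0/0; 0/0/1; 0/0/2; 0/2/0; 0/2/1; 0/2/2; 2/0/0; 2/0/1; 2/0/2; 2/2/0; 2/2/1; 2/2/2}
PSO: 12 outcomes — {0/0/0; 0/0/1; 0/0/2; 0/2/0; 0/2/1; 0/2/2; 2/0/0; 2/0/1; 2/0/2; 2/2/0; 2/2/1; 2/2/2}
target 0/2/0 ∈ {TSO,PSO}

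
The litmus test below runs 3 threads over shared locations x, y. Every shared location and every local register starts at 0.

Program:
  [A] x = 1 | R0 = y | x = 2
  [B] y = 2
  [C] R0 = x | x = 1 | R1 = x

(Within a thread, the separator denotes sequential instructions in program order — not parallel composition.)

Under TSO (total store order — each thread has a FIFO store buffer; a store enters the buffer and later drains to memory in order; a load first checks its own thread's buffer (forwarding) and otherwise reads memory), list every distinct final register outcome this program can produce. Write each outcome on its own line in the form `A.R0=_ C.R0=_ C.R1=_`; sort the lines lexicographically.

A.R0=0 C.R0=0 C.R1=1
A.R0=0 C.R0=0 C.R1=2
A.R0=0 C.R0=1 C.R1=1
A.R0=0 C.R0=1 C.R1=2
A.R0=0 C.R0=2 C.R1=1
A.R0=2 C.R0=0 C.R1=1
A.R0=2 C.R0=0 C.R1=2
A.R0=2 C.R0=1 C.R1=1
A.R0=2 C.R0=1 C.R1=2
A.R0=2 C.R0=2 C.R1=1

outcome vector order: (A.R0,C.R0,C.R1)
|TSO outcomes| = 10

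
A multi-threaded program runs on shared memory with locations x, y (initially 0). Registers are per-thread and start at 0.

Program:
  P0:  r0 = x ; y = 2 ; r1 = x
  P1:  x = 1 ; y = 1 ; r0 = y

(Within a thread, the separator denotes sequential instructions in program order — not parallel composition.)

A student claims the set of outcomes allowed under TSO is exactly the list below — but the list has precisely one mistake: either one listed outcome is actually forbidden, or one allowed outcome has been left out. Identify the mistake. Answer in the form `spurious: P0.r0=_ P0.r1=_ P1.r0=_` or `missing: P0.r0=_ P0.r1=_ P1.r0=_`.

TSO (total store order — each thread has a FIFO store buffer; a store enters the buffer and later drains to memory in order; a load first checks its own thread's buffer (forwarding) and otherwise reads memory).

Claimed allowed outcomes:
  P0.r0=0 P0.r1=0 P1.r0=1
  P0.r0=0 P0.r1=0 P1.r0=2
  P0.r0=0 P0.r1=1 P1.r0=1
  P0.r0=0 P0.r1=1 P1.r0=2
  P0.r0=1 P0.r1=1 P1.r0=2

missing: P0.r0=1 P0.r1=1 P1.r0=1

outcome vector order: (P0.r0,P0.r1,P1.r0)
TSO: 6 outcomes — {001, 002, 011, 012, 111, 112}
TSO∖claimed = {111}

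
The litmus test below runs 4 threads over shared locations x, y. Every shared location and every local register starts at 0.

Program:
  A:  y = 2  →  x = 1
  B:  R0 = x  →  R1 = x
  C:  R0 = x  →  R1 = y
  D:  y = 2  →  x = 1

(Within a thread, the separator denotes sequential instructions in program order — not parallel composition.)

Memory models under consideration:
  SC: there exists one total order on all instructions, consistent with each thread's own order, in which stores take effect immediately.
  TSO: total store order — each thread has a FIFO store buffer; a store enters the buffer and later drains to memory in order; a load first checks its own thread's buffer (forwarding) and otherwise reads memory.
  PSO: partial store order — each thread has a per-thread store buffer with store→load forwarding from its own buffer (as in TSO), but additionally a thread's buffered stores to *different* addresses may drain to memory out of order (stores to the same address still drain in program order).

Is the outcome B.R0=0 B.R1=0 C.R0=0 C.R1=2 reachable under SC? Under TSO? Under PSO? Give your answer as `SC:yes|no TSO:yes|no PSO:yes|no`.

SC:yes TSO:yes PSO:yes

outcome vector order: (B.R0,B.R1,C.R0,C.R1)
SC: 9 outcomes — {0/0/0/0, 0/0/0/2, 0/0/1/2, 0/1/0/0, 0/1/0/2, 0/1/1/2, 1/1/0/0, 1/1/0/2, 1/1/1/2}
TSO: 9 outcomes — {0/0/0/0, 0/0/0/2, 0/0/1/2, 0/1/0/0, 0/1/0/2, 0/1/1/2, 1/1/0/0, 1/1/0/2, 1/1/1/2}
PSO: 12 outcomes — {0/0/0/0, 0/0/0/2, 0/0/1/0, 0/0/1/2, 0/1/0/0, 0/1/0/2, 0/1/1/0, 0/1/1/2, 1/1/0/0, 1/1/0/2, 1/1/1/0, 1/1/1/2}
target 0/0/0/2 ∈ {SC,TSO,PSO}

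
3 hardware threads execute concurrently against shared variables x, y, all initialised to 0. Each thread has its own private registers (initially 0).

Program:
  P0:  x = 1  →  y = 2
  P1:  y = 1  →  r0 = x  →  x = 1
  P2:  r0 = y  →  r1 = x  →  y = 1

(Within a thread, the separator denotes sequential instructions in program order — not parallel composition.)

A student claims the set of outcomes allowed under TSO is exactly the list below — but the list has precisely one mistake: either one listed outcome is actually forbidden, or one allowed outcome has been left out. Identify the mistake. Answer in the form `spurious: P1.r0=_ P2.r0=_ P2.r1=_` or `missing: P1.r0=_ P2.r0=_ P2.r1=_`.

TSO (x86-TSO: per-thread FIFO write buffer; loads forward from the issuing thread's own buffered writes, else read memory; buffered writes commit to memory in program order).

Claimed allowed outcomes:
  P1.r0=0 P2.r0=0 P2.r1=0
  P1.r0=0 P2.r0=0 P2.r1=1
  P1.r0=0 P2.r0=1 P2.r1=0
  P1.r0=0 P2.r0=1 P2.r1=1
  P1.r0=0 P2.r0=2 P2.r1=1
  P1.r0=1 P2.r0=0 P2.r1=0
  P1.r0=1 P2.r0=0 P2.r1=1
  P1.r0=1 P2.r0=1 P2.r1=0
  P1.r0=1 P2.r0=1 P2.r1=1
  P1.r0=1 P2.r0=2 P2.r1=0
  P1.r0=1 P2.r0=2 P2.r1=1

spurious: P1.r0=1 P2.r0=2 P2.r1=0

outcome vector order: (P1.r0,P2.r0,P2.r1)
under TSO → 000; 001; 010; 011; 021; 100; 101; 110; 111; 121
claimed∖TSO = {120}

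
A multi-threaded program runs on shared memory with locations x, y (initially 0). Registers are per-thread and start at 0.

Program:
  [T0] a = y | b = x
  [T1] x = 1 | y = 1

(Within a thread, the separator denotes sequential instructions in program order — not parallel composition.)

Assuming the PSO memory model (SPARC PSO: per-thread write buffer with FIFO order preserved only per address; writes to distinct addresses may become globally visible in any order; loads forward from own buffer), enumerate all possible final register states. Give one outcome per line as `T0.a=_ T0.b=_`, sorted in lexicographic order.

outcome vector order: (T0.a,T0.b)
|PSO outcomes| = 4

T0.a=0 T0.b=0
T0.a=0 T0.b=1
T0.a=1 T0.b=0
T0.a=1 T0.b=1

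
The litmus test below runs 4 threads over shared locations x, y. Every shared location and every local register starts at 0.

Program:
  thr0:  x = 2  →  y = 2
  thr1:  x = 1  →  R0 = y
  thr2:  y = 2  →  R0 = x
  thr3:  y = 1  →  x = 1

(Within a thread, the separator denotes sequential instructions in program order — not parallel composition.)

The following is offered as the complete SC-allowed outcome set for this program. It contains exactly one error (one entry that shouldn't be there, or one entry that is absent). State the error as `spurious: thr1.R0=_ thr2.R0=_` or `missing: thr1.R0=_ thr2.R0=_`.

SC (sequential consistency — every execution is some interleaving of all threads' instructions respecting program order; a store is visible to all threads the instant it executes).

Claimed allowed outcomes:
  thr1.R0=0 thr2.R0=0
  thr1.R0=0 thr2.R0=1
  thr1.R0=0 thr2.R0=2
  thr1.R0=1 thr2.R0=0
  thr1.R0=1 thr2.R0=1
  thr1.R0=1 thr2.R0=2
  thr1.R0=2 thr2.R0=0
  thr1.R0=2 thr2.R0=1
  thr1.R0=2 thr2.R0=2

spurious: thr1.R0=0 thr2.R0=0

outcome vector order: (thr1.R0,thr2.R0)
SC (8): (0,1), (0,2), (1,0), (1,1), (1,2), (2,0), (2,1), (2,2)
claimed∖SC = {(0,0)}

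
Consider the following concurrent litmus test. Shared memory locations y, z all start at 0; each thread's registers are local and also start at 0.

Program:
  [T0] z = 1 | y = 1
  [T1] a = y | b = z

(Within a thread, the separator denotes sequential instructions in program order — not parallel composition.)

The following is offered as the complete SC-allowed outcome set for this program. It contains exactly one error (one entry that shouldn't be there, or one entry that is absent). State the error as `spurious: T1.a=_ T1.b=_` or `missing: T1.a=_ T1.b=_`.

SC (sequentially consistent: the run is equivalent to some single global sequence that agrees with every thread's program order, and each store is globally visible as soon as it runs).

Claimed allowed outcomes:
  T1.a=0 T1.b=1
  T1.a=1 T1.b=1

outcome vector order: (T1.a,T1.b)
[SC] allowed = {<0 0> <0 1> <1 1>}
SC∖claimed = {<0 0>}

missing: T1.a=0 T1.b=0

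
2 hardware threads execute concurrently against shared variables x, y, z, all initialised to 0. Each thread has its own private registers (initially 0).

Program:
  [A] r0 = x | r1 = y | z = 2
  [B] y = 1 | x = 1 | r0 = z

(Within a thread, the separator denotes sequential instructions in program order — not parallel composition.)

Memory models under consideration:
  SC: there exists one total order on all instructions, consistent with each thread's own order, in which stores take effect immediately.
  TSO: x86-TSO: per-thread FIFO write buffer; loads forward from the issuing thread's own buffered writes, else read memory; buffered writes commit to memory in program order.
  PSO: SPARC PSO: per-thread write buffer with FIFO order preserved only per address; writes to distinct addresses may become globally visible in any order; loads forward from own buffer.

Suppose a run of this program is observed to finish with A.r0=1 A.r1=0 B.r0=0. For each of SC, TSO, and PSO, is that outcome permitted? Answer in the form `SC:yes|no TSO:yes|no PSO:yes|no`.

outcome vector order: (A.r0,A.r1,B.r0)
[SC] allowed = {0/0/0; 0/0/2; 0/1/0; 0/1/2; 1/1/0; 1/1/2}
[TSO] allowed = {0/0/0; 0/0/2; 0/1/0; 0/1/2; 1/1/0; 1/1/2}
[PSO] allowed = {0/0/0; 0/0/2; 0/1/0; 0/1/2; 1/0/0; 1/0/2; 1/1/0; 1/1/2}
target 1/0/0 ∈ {PSO}

SC:no TSO:no PSO:yes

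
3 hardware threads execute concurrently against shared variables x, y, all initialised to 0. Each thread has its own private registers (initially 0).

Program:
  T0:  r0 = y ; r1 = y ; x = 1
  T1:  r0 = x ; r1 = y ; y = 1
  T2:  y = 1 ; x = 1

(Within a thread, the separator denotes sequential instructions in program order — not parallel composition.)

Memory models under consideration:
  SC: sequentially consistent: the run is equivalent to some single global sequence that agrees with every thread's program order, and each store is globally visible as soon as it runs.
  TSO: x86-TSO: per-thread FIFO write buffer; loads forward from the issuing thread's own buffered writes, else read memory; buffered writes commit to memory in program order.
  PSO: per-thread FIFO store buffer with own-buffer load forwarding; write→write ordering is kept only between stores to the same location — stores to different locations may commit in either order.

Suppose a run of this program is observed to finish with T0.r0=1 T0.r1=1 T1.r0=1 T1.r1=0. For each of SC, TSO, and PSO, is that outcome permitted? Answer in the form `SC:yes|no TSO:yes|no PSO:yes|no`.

outcome vector order: (T0.r0,T0.r1,T1.r0,T1.r1)
under SC → (0,0,0,0); (0,0,0,1); (0,0,1,0); (0,0,1,1); (0,1,0,0); (0,1,0,1); (0,1,1,1); (1,1,0,0); (1,1,0,1); (1,1,1,1)
under TSO → (0,0,0,0); (0,0,0,1); (0,0,1,0); (0,0,1,1); (0,1,0,0); (0,1,0,1); (0,1,1,1); (1,1,0,0); (1,1,0,1); (1,1,1,1)
under PSO → (0,0,0,0); (0,0,0,1); (0,0,1,0); (0,0,1,1); (0,1,0,0); (0,1,0,1); (0,1,1,0); (0,1,1,1); (1,1,0,0); (1,1,0,1); (1,1,1,0); (1,1,1,1)
target (1,1,1,0) ∈ {PSO}

SC:no TSO:no PSO:yes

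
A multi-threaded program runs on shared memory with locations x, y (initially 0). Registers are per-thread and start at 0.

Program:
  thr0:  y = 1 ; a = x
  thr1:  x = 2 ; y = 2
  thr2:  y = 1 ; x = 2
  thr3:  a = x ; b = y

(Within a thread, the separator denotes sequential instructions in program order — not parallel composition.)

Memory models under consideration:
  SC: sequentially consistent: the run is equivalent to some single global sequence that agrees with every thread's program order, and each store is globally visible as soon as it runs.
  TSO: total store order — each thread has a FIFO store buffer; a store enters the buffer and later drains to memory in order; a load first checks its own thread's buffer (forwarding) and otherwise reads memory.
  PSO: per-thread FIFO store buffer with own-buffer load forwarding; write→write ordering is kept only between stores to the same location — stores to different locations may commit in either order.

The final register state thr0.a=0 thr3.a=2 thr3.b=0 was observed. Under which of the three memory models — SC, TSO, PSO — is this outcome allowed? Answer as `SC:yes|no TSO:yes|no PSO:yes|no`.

SC:no TSO:yes PSO:yes

outcome vector order: (thr0.a,thr3.a,thr3.b)
SC: 11 outcomes — {000 001 002 021 022 200 201 202 220 221 222}
TSO: 12 outcomes — {000 001 002 020 021 022 200 201 202 220 221 222}
PSO: 12 outcomes — {000 001 002 020 021 022 200 201 202 220 221 222}
target 020 ∈ {TSO,PSO}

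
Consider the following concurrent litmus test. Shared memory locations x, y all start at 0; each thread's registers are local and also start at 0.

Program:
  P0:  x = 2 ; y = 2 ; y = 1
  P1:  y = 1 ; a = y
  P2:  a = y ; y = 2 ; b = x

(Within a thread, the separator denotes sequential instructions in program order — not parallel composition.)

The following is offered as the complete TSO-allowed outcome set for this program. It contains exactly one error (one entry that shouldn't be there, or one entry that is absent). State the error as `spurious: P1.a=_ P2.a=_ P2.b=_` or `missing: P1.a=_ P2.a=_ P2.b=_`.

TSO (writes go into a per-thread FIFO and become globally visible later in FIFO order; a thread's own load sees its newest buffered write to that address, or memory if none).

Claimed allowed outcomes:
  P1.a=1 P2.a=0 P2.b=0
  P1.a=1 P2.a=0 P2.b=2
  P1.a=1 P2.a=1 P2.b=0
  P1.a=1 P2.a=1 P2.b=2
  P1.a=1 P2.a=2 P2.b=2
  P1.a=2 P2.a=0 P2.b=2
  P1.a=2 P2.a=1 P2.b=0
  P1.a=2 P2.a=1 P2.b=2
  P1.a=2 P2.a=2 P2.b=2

outcome vector order: (P1.a,P2.a,P2.b)
under TSO → 1/0/0; 1/0/2; 1/1/0; 1/1/2; 1/2/2; 2/0/0; 2/0/2; 2/1/0; 2/1/2; 2/2/2
TSO∖claimed = {2/0/0}

missing: P1.a=2 P2.a=0 P2.b=0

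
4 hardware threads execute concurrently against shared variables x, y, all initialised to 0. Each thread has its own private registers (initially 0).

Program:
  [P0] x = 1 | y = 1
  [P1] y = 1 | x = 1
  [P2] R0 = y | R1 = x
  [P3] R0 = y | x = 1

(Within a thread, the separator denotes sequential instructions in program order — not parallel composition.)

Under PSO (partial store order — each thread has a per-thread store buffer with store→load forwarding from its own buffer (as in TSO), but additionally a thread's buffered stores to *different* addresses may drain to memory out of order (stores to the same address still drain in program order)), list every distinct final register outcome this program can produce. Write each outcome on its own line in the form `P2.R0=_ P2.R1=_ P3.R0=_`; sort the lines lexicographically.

outcome vector order: (P2.R0,P2.R1,P3.R0)
|PSO outcomes| = 8

P2.R0=0 P2.R1=0 P3.R0=0
P2.R0=0 P2.R1=0 P3.R0=1
P2.R0=0 P2.R1=1 P3.R0=0
P2.R0=0 P2.R1=1 P3.R0=1
P2.R0=1 P2.R1=0 P3.R0=0
P2.R0=1 P2.R1=0 P3.R0=1
P2.R0=1 P2.R1=1 P3.R0=0
P2.R0=1 P2.R1=1 P3.R0=1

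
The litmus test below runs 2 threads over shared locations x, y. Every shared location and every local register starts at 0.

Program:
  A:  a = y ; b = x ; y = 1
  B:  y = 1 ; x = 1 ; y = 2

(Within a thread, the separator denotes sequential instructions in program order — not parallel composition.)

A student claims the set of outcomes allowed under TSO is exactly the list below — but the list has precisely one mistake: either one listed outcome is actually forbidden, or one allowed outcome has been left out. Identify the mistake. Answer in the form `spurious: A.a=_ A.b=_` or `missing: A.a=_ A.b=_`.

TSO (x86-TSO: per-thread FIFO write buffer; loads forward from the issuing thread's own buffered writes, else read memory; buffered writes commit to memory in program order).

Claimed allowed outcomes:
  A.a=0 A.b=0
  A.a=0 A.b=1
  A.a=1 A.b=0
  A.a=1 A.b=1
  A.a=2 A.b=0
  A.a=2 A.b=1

spurious: A.a=2 A.b=0

outcome vector order: (A.a,A.b)
[TSO] allowed = {(0,0), (0,1), (1,0), (1,1), (2,1)}
claimed∖TSO = {(2,0)}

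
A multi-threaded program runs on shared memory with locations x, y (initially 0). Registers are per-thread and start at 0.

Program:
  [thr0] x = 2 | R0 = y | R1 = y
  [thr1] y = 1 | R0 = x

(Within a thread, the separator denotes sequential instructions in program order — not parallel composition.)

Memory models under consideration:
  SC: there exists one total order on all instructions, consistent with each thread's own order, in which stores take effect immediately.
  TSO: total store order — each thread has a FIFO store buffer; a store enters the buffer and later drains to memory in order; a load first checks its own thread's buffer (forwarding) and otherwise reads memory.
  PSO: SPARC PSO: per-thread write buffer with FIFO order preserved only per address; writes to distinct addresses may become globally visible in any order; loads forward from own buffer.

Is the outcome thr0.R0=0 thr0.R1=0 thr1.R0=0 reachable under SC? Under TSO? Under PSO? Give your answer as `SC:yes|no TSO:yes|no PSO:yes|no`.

outcome vector order: (thr0.R0,thr0.R1,thr1.R0)
[SC] allowed = {002; 012; 110; 112}
[TSO] allowed = {000; 002; 010; 012; 110; 112}
[PSO] allowed = {000; 002; 010; 012; 110; 112}
target 000 ∈ {TSO,PSO}

SC:no TSO:yes PSO:yes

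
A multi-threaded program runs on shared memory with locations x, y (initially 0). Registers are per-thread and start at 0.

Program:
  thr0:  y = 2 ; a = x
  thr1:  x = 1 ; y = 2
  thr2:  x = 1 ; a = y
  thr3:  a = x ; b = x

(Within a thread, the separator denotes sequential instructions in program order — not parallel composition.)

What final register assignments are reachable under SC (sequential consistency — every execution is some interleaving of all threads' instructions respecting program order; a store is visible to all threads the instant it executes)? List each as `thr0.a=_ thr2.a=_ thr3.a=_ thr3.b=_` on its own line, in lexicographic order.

thr0.a=0 thr2.a=2 thr3.a=0 thr3.b=0
thr0.a=0 thr2.a=2 thr3.a=0 thr3.b=1
thr0.a=0 thr2.a=2 thr3.a=1 thr3.b=1
thr0.a=1 thr2.a=0 thr3.a=0 thr3.b=0
thr0.a=1 thr2.a=0 thr3.a=0 thr3.b=1
thr0.a=1 thr2.a=0 thr3.a=1 thr3.b=1
thr0.a=1 thr2.a=2 thr3.a=0 thr3.b=0
thr0.a=1 thr2.a=2 thr3.a=0 thr3.b=1
thr0.a=1 thr2.a=2 thr3.a=1 thr3.b=1

outcome vector order: (thr0.a,thr2.a,thr3.a,thr3.b)
|SC outcomes| = 9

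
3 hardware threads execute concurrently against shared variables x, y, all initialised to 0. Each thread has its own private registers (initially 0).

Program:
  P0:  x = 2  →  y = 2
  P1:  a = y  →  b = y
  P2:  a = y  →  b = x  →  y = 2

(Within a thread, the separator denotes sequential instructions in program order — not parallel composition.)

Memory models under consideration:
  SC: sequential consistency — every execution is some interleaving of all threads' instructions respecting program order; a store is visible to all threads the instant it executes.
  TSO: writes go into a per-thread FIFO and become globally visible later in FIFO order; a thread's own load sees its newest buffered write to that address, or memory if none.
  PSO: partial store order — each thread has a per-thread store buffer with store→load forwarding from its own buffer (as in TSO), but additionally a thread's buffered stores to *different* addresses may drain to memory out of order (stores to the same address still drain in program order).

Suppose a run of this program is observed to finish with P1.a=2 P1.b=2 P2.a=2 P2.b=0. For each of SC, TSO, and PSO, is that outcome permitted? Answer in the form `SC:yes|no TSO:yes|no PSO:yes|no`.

SC:no TSO:no PSO:yes

outcome vector order: (P1.a,P1.b,P2.a,P2.b)
[SC] allowed = {0000 0002 0022 0200 0202 0222 2200 2202 2222}
[TSO] allowed = {0000 0002 0022 0200 0202 0222 2200 2202 2222}
[PSO] allowed = {0000 0002 0020 0022 0200 0202 0220 0222 2200 2202 2220 2222}
target 2220 ∈ {PSO}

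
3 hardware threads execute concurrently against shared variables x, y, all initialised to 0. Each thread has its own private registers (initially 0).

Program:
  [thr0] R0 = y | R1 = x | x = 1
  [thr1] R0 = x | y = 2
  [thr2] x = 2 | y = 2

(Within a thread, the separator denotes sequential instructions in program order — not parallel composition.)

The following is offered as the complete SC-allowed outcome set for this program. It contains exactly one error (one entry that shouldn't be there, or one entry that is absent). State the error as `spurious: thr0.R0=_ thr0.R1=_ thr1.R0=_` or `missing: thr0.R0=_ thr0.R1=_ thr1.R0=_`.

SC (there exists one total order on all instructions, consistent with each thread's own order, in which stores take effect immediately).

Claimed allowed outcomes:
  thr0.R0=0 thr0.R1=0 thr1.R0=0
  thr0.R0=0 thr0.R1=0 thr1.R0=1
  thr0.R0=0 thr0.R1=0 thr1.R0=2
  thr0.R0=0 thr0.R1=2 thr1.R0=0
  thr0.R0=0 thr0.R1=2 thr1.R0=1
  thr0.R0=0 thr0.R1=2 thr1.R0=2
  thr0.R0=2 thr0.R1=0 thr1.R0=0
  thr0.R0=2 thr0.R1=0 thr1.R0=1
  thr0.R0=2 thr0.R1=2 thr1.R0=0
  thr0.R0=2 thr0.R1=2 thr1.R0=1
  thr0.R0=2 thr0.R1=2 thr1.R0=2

spurious: thr0.R0=2 thr0.R1=0 thr1.R0=1

outcome vector order: (thr0.R0,thr0.R1,thr1.R0)
SC (10): 000; 001; 002; 020; 021; 022; 200; 220; 221; 222
claimed∖SC = {201}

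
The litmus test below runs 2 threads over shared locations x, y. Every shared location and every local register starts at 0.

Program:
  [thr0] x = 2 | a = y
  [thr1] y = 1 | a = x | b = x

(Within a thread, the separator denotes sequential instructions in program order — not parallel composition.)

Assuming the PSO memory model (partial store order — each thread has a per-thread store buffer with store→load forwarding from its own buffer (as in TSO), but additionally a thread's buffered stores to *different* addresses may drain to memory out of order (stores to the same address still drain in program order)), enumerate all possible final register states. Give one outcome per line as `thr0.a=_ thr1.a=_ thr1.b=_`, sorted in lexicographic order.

outcome vector order: (thr0.a,thr1.a,thr1.b)
|PSO outcomes| = 6

thr0.a=0 thr1.a=0 thr1.b=0
thr0.a=0 thr1.a=0 thr1.b=2
thr0.a=0 thr1.a=2 thr1.b=2
thr0.a=1 thr1.a=0 thr1.b=0
thr0.a=1 thr1.a=0 thr1.b=2
thr0.a=1 thr1.a=2 thr1.b=2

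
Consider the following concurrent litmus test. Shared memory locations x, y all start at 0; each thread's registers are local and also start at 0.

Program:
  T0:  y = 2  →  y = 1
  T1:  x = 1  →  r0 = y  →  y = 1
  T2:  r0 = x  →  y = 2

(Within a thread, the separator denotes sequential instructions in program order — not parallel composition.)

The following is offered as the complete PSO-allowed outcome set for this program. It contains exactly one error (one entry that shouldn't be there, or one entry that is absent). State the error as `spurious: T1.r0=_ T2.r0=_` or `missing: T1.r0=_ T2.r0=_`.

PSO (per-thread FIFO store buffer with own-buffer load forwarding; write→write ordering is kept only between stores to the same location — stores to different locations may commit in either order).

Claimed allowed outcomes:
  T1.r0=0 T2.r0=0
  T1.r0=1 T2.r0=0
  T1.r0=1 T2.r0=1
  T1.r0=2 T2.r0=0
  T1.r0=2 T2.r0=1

missing: T1.r0=0 T2.r0=1

outcome vector order: (T1.r0,T2.r0)
under PSO → <0 0>, <0 1>, <1 0>, <1 1>, <2 0>, <2 1>
PSO∖claimed = {<0 1>}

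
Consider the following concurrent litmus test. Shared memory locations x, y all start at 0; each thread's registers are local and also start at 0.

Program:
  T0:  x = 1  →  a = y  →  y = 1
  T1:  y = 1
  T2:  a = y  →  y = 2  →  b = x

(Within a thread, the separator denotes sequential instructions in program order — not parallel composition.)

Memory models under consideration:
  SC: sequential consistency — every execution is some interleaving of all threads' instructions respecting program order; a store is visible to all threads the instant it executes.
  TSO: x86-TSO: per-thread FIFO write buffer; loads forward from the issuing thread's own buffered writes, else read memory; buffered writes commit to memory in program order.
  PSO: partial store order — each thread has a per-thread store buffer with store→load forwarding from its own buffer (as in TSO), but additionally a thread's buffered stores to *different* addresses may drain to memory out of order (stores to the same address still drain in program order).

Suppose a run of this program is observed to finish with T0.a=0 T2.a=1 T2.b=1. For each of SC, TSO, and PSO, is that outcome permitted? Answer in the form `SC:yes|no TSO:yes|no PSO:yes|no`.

SC:yes TSO:yes PSO:yes

outcome vector order: (T0.a,T2.a,T2.b)
under SC → <0 0 1>; <0 1 1>; <1 0 0>; <1 0 1>; <1 1 1>; <2 0 0>; <2 0 1>; <2 1 0>; <2 1 1>
under TSO → <0 0 0>; <0 0 1>; <0 1 0>; <0 1 1>; <1 0 0>; <1 0 1>; <1 1 0>; <1 1 1>; <2 0 0>; <2 0 1>; <2 1 0>; <2 1 1>
under PSO → <0 0 0>; <0 0 1>; <0 1 0>; <0 1 1>; <1 0 0>; <1 0 1>; <1 1 0>; <1 1 1>; <2 0 0>; <2 0 1>; <2 1 0>; <2 1 1>
target <0 1 1> ∈ {SC,TSO,PSO}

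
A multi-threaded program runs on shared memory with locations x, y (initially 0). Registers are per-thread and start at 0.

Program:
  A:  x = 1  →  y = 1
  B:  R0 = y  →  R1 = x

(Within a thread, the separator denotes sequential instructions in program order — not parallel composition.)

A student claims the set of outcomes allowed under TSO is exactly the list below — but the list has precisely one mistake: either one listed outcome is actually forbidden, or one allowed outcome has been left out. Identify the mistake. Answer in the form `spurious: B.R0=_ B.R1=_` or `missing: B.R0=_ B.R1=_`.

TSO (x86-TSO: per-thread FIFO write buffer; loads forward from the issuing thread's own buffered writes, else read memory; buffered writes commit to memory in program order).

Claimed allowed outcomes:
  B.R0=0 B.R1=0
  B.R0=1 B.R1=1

outcome vector order: (B.R0,B.R1)
TSO (3): 00; 01; 11
TSO∖claimed = {01}

missing: B.R0=0 B.R1=1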